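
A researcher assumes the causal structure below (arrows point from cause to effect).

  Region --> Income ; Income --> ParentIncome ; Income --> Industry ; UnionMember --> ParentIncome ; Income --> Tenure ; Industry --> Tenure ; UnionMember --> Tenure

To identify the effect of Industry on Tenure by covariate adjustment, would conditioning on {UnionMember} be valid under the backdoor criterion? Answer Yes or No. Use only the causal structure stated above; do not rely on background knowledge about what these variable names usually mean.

No

Backdoor paths from Industry to Tenure (paths whose first edge points into Industry):
  P1: Industry <- Income -> Tenure
  P2: Industry <- Income -> ParentIncome <- UnionMember -> Tenure
Condition 1 (no descendant of Industry in the set): holds — descendants of Industry are {Tenure}; none are in {UnionMember}.
Condition 2 (every backdoor path blocked by {UnionMember}):
  P1: open — no interior node is in the conditioning set.
  P2: blocked at collider ParentIncome (neither it nor any descendant is in the conditioning set).
{UnionMember} does not satisfy the backdoor criterion.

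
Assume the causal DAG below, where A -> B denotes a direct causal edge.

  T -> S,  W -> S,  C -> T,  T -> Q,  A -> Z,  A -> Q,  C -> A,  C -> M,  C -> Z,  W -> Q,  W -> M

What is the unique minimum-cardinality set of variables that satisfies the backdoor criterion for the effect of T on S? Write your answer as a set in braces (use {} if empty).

Variables eligible for adjustment (non-descendants of T, excluding T and S): {A, C, M, W, Z}.
Backdoor paths from T to S:
  P1: T <- C -> M <- W -> S
  P2: T <- C -> A -> Q <- W -> S
  P3: T <- C -> Z <- A -> Q <- W -> S
Each backdoor path contains an unconditioned collider, so every path is already blocked with the empty conditioning set:
  P1: blocked at collider M (neither it nor any descendant is in the conditioning set).
  P2: blocked at collider Q (neither it nor any descendant is in the conditioning set).
  P3: blocked at collider Z (neither it nor any descendant is in the conditioning set).
The empty set is therefore the unique smallest valid set.

{}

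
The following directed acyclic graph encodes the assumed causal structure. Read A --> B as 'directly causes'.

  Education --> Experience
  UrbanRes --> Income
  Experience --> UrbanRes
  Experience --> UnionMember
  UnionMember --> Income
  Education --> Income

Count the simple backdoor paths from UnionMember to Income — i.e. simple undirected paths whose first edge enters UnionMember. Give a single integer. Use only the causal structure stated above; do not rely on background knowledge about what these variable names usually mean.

2

A backdoor path from UnionMember to Income is any simple undirected path whose first edge points into UnionMember (i.e. leaves UnionMember via a parent).
Parents of UnionMember: {Experience}.
Enumerating:
  P1: UnionMember <- Experience <- Education -> Income
  P2: UnionMember <- Experience -> UrbanRes -> Income
That exhausts the simple backdoor paths. Count: 2.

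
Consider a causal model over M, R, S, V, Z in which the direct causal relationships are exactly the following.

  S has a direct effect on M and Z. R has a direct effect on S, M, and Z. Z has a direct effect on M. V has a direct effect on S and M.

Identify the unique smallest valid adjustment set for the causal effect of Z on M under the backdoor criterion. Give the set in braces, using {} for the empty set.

{R, S}

Variables eligible for adjustment (non-descendants of Z, excluding Z and M): {R, S, V}.
Backdoor paths from Z to M:
  P1: Z <- R -> S <- V -> M
  P2: Z <- R -> S -> M
  P3: Z <- R -> M
  P4: Z <- S <- R -> M
  P5: Z <- S <- V -> M
  P6: Z <- S -> M
The empty set is not sufficient: P2 (Z <- R -> S -> M) has no collider blocking it and no conditioned non-collider, so it is open.
Try {R, S}:
  P1: blocked at fork node R ∈ conditioning set.
  P2: blocked at fork node R ∈ conditioning set.
  P3: blocked at fork node R ∈ conditioning set.
  P4: blocked at chain node S ∈ conditioning set.
  P5: blocked at chain node S ∈ conditioning set.
  P6: blocked at fork node S ∈ conditioning set.
{R, S} contains no descendant of Z and blocks every backdoor path.
Every element of {R, S} is needed (dropping R leaves P1 open; dropping S leaves P5 open), so no proper subset is valid.
Among all size-2 subsets of the eligible variables, only {R, S} blocks every backdoor path, so it is the unique smallest valid adjustment set.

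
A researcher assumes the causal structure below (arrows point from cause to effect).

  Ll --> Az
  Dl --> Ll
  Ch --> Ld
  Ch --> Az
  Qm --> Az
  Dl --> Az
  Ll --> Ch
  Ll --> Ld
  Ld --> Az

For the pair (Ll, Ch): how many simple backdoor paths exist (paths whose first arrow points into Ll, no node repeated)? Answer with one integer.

2

A backdoor path from Ll to Ch is any simple undirected path whose first edge points into Ll (i.e. leaves Ll via a parent).
Parents of Ll: {Dl}.
Enumerating:
  P1: Ll <- Dl -> Az <- Ch
  P2: Ll <- Dl -> Az <- Ld <- Ch
That exhausts the simple backdoor paths. Count: 2.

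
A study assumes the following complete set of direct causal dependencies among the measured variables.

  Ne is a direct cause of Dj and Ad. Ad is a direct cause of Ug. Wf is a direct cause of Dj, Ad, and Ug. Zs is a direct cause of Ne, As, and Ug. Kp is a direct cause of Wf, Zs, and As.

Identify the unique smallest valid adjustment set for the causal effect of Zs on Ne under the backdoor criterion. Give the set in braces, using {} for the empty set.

Variables eligible for adjustment (non-descendants of Zs, excluding Zs and Ne): {Kp, Wf}.
Backdoor paths from Zs to Ne:
  P1: Zs <- Kp -> Wf -> Ad <- Ne
  P2: Zs <- Kp -> Wf -> Dj <- Ne
  P3: Zs <- Kp -> Wf -> Ug <- Ad <- Ne
Each backdoor path contains an unconditioned collider, so every path is already blocked with the empty conditioning set:
  P1: blocked at collider Ad (neither it nor any descendant is in the conditioning set).
  P2: blocked at collider Dj (neither it nor any descendant is in the conditioning set).
  P3: blocked at collider Ug (neither it nor any descendant is in the conditioning set).
The empty set is therefore the unique smallest valid set.

{}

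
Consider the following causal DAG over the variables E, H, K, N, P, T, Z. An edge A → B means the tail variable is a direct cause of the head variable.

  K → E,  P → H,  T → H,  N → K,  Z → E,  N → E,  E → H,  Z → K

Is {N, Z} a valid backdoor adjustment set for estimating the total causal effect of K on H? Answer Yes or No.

Backdoor paths from K to H (paths whose first edge points into K):
  P1: K <- N -> E -> H
  P2: K <- Z -> E -> H
Condition 1 (no descendant of K in the set): holds — descendants of K are {E, H}; none are in {N, Z}.
Condition 2 (every backdoor path blocked by {N, Z}):
  P1: blocked at fork node N ∈ conditioning set.
  P2: blocked at fork node Z ∈ conditioning set.
{N, Z} satisfies the backdoor criterion.

Yes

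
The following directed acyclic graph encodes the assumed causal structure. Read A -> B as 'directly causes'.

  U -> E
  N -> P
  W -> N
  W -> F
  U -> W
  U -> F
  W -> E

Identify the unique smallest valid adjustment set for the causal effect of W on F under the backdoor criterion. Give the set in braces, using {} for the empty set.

Variables eligible for adjustment (non-descendants of W, excluding W and F): {U}.
Backdoor paths from W to F:
  P1: W <- U -> F
The empty set is not sufficient: P1 (W <- U -> F) has no collider blocking it and no conditioned non-collider, so it is open.
Try {U}:
  P1: blocked at fork node U ∈ conditioning set.
{U} contains no descendant of W and blocks every backdoor path.
{U} is the unique smallest valid adjustment set.

{U}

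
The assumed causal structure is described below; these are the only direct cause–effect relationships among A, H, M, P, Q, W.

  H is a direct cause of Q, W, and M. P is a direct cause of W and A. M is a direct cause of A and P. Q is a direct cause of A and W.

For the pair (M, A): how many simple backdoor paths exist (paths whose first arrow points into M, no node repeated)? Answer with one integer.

4

A backdoor path from M to A is any simple undirected path whose first edge points into M (i.e. leaves M via a parent).
Parents of M: {H}.
Enumerating:
  P1: M <- H -> Q -> W <- P -> A
  P2: M <- H -> Q -> A
  P3: M <- H -> W <- P -> A
  P4: M <- H -> W <- Q -> A
That exhausts the simple backdoor paths. Count: 4.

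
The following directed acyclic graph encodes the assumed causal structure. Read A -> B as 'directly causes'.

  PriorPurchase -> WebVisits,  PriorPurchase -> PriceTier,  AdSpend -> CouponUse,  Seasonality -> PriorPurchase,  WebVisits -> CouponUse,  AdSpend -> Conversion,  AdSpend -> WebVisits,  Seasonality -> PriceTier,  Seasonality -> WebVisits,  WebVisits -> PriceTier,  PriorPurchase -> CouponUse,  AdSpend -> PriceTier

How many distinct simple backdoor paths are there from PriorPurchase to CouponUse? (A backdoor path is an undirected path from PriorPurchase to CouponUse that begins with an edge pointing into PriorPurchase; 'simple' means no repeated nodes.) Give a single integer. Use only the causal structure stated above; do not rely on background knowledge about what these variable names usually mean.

7

A backdoor path from PriorPurchase to CouponUse is any simple undirected path whose first edge points into PriorPurchase (i.e. leaves PriorPurchase via a parent).
Parents of PriorPurchase: {Seasonality}.
Enumerating:
  P1: PriorPurchase <- Seasonality -> WebVisits <- AdSpend -> CouponUse
  P2: PriorPurchase <- Seasonality -> WebVisits -> CouponUse
  P3: PriorPurchase <- Seasonality -> WebVisits -> PriceTier <- AdSpend -> CouponUse
  P4: PriorPurchase <- Seasonality -> PriceTier <- AdSpend -> WebVisits -> CouponUse
  P5: PriorPurchase <- Seasonality -> PriceTier <- AdSpend -> CouponUse
  P6: PriorPurchase <- Seasonality -> PriceTier <- WebVisits <- AdSpend -> CouponUse
  P7: PriorPurchase <- Seasonality -> PriceTier <- WebVisits -> CouponUse
That exhausts the simple backdoor paths. Count: 7.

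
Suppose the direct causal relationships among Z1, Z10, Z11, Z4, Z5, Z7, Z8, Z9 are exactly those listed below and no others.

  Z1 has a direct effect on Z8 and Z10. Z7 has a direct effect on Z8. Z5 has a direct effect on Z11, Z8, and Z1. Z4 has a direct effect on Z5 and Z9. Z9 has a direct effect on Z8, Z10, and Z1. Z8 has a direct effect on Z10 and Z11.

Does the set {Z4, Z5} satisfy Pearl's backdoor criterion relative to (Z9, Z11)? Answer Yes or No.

Backdoor paths from Z9 to Z11 (paths whose first edge points into Z9):
  P1: Z9 <- Z4 -> Z5 -> Z1 -> Z8 -> Z11
  P2: Z9 <- Z4 -> Z5 -> Z1 -> Z10 <- Z8 -> Z11
  P3: Z9 <- Z4 -> Z5 -> Z8 -> Z11
  P4: Z9 <- Z4 -> Z5 -> Z11
Condition 1 (no descendant of Z9 in the set): holds — descendants of Z9 are {Z1, Z10, Z11, Z8}; none are in {Z4, Z5}.
Condition 2 (every backdoor path blocked by {Z4, Z5}):
  P1: blocked at fork node Z4 ∈ conditioning set.
  P2: blocked at fork node Z4 ∈ conditioning set.
  P3: blocked at fork node Z4 ∈ conditioning set.
  P4: blocked at fork node Z4 ∈ conditioning set.
{Z4, Z5} satisfies the backdoor criterion.

Yes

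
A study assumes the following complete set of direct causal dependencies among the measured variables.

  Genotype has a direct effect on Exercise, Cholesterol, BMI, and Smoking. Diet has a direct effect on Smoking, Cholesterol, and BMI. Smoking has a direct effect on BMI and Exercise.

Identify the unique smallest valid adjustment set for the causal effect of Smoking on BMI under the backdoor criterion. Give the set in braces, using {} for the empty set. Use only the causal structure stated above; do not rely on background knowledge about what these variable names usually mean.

{Diet, Genotype}

Variables eligible for adjustment (non-descendants of Smoking, excluding Smoking and BMI): {Cholesterol, Diet, Genotype}.
Backdoor paths from Smoking to BMI:
  P1: Smoking <- Diet -> Cholesterol <- Genotype -> BMI
  P2: Smoking <- Diet -> BMI
  P3: Smoking <- Genotype -> Cholesterol <- Diet -> BMI
  P4: Smoking <- Genotype -> BMI
The empty set is not sufficient: P2 (Smoking <- Diet -> BMI) has no collider blocking it and no conditioned non-collider, so it is open.
Try {Diet, Genotype}:
  P1: blocked at fork node Diet ∈ conditioning set.
  P2: blocked at fork node Diet ∈ conditioning set.
  P3: blocked at fork node Genotype ∈ conditioning set.
  P4: blocked at fork node Genotype ∈ conditioning set.
{Diet, Genotype} contains no descendant of Smoking and blocks every backdoor path.
Every element of {Diet, Genotype} is needed (dropping Diet leaves P2 open; dropping Genotype leaves P4 open), so no proper subset is valid.
Among all size-2 subsets of the eligible variables, only {Diet, Genotype} blocks every backdoor path, so it is the unique smallest valid adjustment set.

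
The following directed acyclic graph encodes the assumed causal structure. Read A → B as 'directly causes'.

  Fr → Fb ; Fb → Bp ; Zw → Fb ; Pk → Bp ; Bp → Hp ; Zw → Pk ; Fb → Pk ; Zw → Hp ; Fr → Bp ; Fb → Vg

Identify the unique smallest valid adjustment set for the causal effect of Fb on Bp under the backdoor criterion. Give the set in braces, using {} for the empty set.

{Fr, Zw}

Variables eligible for adjustment (non-descendants of Fb, excluding Fb and Bp): {Fr, Zw}.
Backdoor paths from Fb to Bp:
  P1: Fb <- Zw -> Pk -> Bp
  P2: Fb <- Zw -> Hp <- Bp
  P3: Fb <- Fr -> Bp
The empty set is not sufficient: P1 (Fb <- Zw -> Pk -> Bp) has no collider blocking it and no conditioned non-collider, so it is open.
Try {Fr, Zw}:
  P1: blocked at fork node Zw ∈ conditioning set.
  P2: blocked at fork node Zw ∈ conditioning set.
  P3: blocked at fork node Fr ∈ conditioning set.
{Fr, Zw} contains no descendant of Fb and blocks every backdoor path.
Every element of {Fr, Zw} is needed (dropping Fr leaves P3 open; dropping Zw leaves P1 open), so no proper subset is valid.
Among all size-2 subsets of the eligible variables, only {Fr, Zw} blocks every backdoor path, so it is the unique smallest valid adjustment set.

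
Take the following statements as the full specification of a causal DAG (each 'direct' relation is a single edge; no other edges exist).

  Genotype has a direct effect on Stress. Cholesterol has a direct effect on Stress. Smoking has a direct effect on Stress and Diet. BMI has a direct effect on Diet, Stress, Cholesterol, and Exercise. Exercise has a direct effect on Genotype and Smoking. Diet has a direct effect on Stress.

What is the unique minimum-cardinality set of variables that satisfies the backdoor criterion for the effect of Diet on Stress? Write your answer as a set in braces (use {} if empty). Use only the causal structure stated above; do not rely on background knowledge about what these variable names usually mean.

{BMI, Smoking}

Variables eligible for adjustment (non-descendants of Diet, excluding Diet and Stress): {BMI, Cholesterol, Exercise, Genotype, Smoking}.
Backdoor paths from Diet to Stress:
  P1: Diet <- BMI -> Exercise -> Genotype -> Stress
  P2: Diet <- BMI -> Exercise -> Smoking -> Stress
  P3: Diet <- BMI -> Cholesterol -> Stress
  P4: Diet <- BMI -> Stress
  P5: Diet <- Smoking <- Exercise <- BMI -> Cholesterol -> Stress
  P6: Diet <- Smoking <- Exercise <- BMI -> Stress
  P7: Diet <- Smoking <- Exercise -> Genotype -> Stress
  P8: Diet <- Smoking -> Stress
The empty set is not sufficient: P1 (Diet <- BMI -> Exercise -> Genotype -> Stress) has no collider blocking it and no conditioned non-collider, so it is open.
Try {BMI, Smoking}:
  P1: blocked at fork node BMI ∈ conditioning set.
  P2: blocked at fork node BMI ∈ conditioning set.
  P3: blocked at fork node BMI ∈ conditioning set.
  P4: blocked at fork node BMI ∈ conditioning set.
  P5: blocked at chain node Smoking ∈ conditioning set.
  P6: blocked at chain node Smoking ∈ conditioning set.
  P7: blocked at chain node Smoking ∈ conditioning set.
  P8: blocked at fork node Smoking ∈ conditioning set.
{BMI, Smoking} contains no descendant of Diet and blocks every backdoor path.
Every element of {BMI, Smoking} is needed (dropping BMI leaves P1 open; dropping Smoking leaves P7 open), so no proper subset is valid.
Among all size-2 subsets of the eligible variables, only {BMI, Smoking} blocks every backdoor path, so it is the unique smallest valid adjustment set.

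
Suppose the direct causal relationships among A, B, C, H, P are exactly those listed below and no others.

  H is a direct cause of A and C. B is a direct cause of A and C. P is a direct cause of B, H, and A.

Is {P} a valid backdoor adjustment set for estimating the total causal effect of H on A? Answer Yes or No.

Backdoor paths from H to A (paths whose first edge points into H):
  P1: H <- P -> B -> A
  P2: H <- P -> A
Condition 1 (no descendant of H in the set): holds — descendants of H are {A, C}; none are in {P}.
Condition 2 (every backdoor path blocked by {P}):
  P1: blocked at fork node P ∈ conditioning set.
  P2: blocked at fork node P ∈ conditioning set.
{P} satisfies the backdoor criterion.

Yes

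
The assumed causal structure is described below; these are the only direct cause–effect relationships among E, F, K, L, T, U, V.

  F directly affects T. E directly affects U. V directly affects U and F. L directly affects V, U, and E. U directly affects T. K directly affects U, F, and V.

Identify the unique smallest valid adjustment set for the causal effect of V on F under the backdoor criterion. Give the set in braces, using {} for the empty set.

{K}

Variables eligible for adjustment (non-descendants of V, excluding V and F): {E, K, L}.
Backdoor paths from V to F:
  P1: V <- L -> E -> U <- K -> F
  P2: V <- L -> E -> U -> T <- F
  P3: V <- L -> U <- K -> F
  P4: V <- L -> U -> T <- F
  P5: V <- K -> F
  P6: V <- K -> U -> T <- F
The empty set is not sufficient: P5 (V <- K -> F) has no collider blocking it and no conditioned non-collider, so it is open.
Try {K}:
  P1: blocked at collider U (neither it nor any descendant is in the conditioning set).
  P2: blocked at collider T (neither it nor any descendant is in the conditioning set).
  P3: blocked at collider U (neither it nor any descendant is in the conditioning set).
  P4: blocked at collider T (neither it nor any descendant is in the conditioning set).
  P5: blocked at fork node K ∈ conditioning set.
  P6: blocked at fork node K ∈ conditioning set.
{K} contains no descendant of V and blocks every backdoor path.
No other singleton works — e.g. {L} leaves P5 open — so {K} is the unique smallest valid adjustment set.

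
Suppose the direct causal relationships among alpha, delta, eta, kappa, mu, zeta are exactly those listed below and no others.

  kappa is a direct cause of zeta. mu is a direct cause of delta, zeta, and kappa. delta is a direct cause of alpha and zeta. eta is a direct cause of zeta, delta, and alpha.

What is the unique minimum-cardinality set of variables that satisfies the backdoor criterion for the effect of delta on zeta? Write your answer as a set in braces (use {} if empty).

{eta, mu}

Variables eligible for adjustment (non-descendants of delta, excluding delta and zeta): {eta, kappa, mu}.
Backdoor paths from delta to zeta:
  P1: delta <- mu -> kappa -> zeta
  P2: delta <- mu -> zeta
  P3: delta <- eta -> zeta
The empty set is not sufficient: P1 (delta <- mu -> kappa -> zeta) has no collider blocking it and no conditioned non-collider, so it is open.
Try {eta, mu}:
  P1: blocked at fork node mu ∈ conditioning set.
  P2: blocked at fork node mu ∈ conditioning set.
  P3: blocked at fork node eta ∈ conditioning set.
{eta, mu} contains no descendant of delta and blocks every backdoor path.
Every element of {eta, mu} is needed (dropping eta leaves P3 open; dropping mu leaves P1 open), so no proper subset is valid.
Among all size-2 subsets of the eligible variables, only {eta, mu} blocks every backdoor path, so it is the unique smallest valid adjustment set.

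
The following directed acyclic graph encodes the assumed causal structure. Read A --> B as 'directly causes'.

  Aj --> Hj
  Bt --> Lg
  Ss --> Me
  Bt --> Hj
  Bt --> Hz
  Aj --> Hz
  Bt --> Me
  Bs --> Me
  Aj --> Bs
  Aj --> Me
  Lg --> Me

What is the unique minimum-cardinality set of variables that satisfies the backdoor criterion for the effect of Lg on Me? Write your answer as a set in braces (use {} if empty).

Variables eligible for adjustment (non-descendants of Lg, excluding Lg and Me): {Aj, Bs, Bt, Hj, Hz, Ss}.
Backdoor paths from Lg to Me:
  P1: Lg <- Bt -> Hz <- Aj -> Bs -> Me
  P2: Lg <- Bt -> Hz <- Aj -> Me
  P3: Lg <- Bt -> Hj <- Aj -> Bs -> Me
  P4: Lg <- Bt -> Hj <- Aj -> Me
  P5: Lg <- Bt -> Me
The empty set is not sufficient: P5 (Lg <- Bt -> Me) has no collider blocking it and no conditioned non-collider, so it is open.
Try {Bt}:
  P1: blocked at fork node Bt ∈ conditioning set.
  P2: blocked at fork node Bt ∈ conditioning set.
  P3: blocked at fork node Bt ∈ conditioning set.
  P4: blocked at fork node Bt ∈ conditioning set.
  P5: blocked at fork node Bt ∈ conditioning set.
{Bt} contains no descendant of Lg and blocks every backdoor path.
No other singleton works — e.g. {Aj} leaves P5 open — so {Bt} is the unique smallest valid adjustment set.

{Bt}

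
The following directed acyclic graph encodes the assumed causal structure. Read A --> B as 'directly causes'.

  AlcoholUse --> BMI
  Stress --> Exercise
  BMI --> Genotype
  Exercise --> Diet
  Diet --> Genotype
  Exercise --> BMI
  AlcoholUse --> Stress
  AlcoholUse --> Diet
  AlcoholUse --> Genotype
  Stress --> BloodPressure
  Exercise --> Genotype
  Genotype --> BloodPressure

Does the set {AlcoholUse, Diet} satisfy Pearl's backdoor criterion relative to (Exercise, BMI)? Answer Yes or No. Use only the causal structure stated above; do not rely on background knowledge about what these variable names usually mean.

No

Backdoor paths from Exercise to BMI (paths whose first edge points into Exercise):
  P1: Exercise <- Stress <- AlcoholUse -> BMI
  P2: Exercise <- Stress <- AlcoholUse -> Diet -> Genotype <- BMI
  P3: Exercise <- Stress <- AlcoholUse -> Genotype <- BMI
  P4: Exercise <- Stress -> BloodPressure <- Genotype <- AlcoholUse -> BMI
  P5: Exercise <- Stress -> BloodPressure <- Genotype <- BMI
  P6: Exercise <- Stress -> BloodPressure <- Genotype <- Diet <- AlcoholUse -> BMI
Condition 1 (no descendant of Exercise in the set): FAILS — Diet is a descendant of Exercise.
Condition 2 (every backdoor path blocked by {AlcoholUse, Diet}):
  P1: blocked at fork node AlcoholUse ∈ conditioning set.
  P2: blocked at fork node AlcoholUse ∈ conditioning set.
  P3: blocked at fork node AlcoholUse ∈ conditioning set.
  P4: blocked at collider BloodPressure (neither it nor any descendant is in the conditioning set).
  P5: blocked at collider BloodPressure (neither it nor any descendant is in the conditioning set).
  P6: blocked at collider BloodPressure (neither it nor any descendant is in the conditioning set).
{AlcoholUse, Diet} does not satisfy the backdoor criterion.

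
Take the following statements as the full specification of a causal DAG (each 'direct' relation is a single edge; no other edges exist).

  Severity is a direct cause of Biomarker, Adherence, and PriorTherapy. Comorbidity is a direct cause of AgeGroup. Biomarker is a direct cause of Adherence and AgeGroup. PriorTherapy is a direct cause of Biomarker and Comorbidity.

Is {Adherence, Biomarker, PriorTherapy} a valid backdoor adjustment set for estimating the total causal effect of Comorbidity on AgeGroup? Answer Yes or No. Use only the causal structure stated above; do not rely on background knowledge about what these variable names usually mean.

Yes

Backdoor paths from Comorbidity to AgeGroup (paths whose first edge points into Comorbidity):
  P1: Comorbidity <- PriorTherapy <- Severity -> Biomarker -> AgeGroup
  P2: Comorbidity <- PriorTherapy <- Severity -> Adherence <- Biomarker -> AgeGroup
  P3: Comorbidity <- PriorTherapy -> Biomarker -> AgeGroup
Condition 1 (no descendant of Comorbidity in the set): holds — descendants of Comorbidity are {AgeGroup}; none are in {Adherence, Biomarker, PriorTherapy}.
Condition 2 (every backdoor path blocked by {Adherence, Biomarker, PriorTherapy}):
  P1: blocked at chain node PriorTherapy ∈ conditioning set.
  P2: blocked at chain node PriorTherapy ∈ conditioning set.
  P3: blocked at fork node PriorTherapy ∈ conditioning set.
{Adherence, Biomarker, PriorTherapy} satisfies the backdoor criterion.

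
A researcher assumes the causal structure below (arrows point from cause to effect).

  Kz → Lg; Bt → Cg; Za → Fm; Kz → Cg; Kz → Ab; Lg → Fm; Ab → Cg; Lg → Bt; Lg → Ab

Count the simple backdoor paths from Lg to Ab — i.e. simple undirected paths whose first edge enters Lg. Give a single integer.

A backdoor path from Lg to Ab is any simple undirected path whose first edge points into Lg (i.e. leaves Lg via a parent).
Parents of Lg: {Kz}.
Enumerating:
  P1: Lg <- Kz -> Ab
  P2: Lg <- Kz -> Cg <- Ab
That exhausts the simple backdoor paths. Count: 2.

2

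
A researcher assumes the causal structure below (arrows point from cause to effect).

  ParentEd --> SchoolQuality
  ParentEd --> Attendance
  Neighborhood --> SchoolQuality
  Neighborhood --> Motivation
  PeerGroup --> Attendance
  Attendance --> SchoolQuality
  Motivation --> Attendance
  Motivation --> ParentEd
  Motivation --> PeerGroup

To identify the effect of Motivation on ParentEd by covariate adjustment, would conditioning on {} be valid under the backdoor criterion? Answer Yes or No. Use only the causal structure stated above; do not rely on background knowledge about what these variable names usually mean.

Backdoor paths from Motivation to ParentEd (paths whose first edge points into Motivation):
  P1: Motivation <- Neighborhood -> SchoolQuality <- ParentEd
  P2: Motivation <- Neighborhood -> SchoolQuality <- Attendance <- ParentEd
Condition 1 (no descendant of Motivation in the set): holds — descendants of Motivation are {Attendance, ParentEd, PeerGroup, SchoolQuality}; none are in {}.
Condition 2 (every backdoor path blocked by {}):
  P1: blocked at collider SchoolQuality (neither it nor any descendant is in the conditioning set).
  P2: blocked at collider SchoolQuality (neither it nor any descendant is in the conditioning set).
{} satisfies the backdoor criterion.

Yes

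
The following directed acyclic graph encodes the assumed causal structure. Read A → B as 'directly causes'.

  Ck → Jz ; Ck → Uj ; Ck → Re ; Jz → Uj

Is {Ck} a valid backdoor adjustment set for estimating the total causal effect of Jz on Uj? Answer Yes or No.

Yes

Backdoor paths from Jz to Uj (paths whose first edge points into Jz):
  P1: Jz <- Ck -> Uj
Condition 1 (no descendant of Jz in the set): holds — descendants of Jz are {Uj}; none are in {Ck}.
Condition 2 (every backdoor path blocked by {Ck}):
  P1: blocked at fork node Ck ∈ conditioning set.
{Ck} satisfies the backdoor criterion.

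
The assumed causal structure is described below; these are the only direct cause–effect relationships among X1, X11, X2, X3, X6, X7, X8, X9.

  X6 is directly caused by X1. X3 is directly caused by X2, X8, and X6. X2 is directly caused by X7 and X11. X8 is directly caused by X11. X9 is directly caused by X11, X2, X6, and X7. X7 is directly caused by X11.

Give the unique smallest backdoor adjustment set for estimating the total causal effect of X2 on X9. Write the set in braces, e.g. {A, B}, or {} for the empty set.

Variables eligible for adjustment (non-descendants of X2, excluding X2 and X9): {X1, X11, X6, X7, X8}.
Backdoor paths from X2 to X9:
  P1: X2 <- X11 -> X7 -> X9
  P2: X2 <- X11 -> X8 -> X3 <- X6 -> X9
  P3: X2 <- X11 -> X9
  P4: X2 <- X7 <- X11 -> X8 -> X3 <- X6 -> X9
  P5: X2 <- X7 <- X11 -> X9
  P6: X2 <- X7 -> X9
The empty set is not sufficient: P1 (X2 <- X11 -> X7 -> X9) has no collider blocking it and no conditioned non-collider, so it is open.
Try {X11, X7}:
  P1: blocked at fork node X11 ∈ conditioning set.
  P2: blocked at fork node X11 ∈ conditioning set.
  P3: blocked at fork node X11 ∈ conditioning set.
  P4: blocked at chain node X7 ∈ conditioning set.
  P5: blocked at chain node X7 ∈ conditioning set.
  P6: blocked at fork node X7 ∈ conditioning set.
{X11, X7} contains no descendant of X2 and blocks every backdoor path.
Every element of {X11, X7} is needed (dropping X11 leaves P3 open; dropping X7 leaves P6 open), so no proper subset is valid.
Among all size-2 subsets of the eligible variables, only {X11, X7} blocks every backdoor path, so it is the unique smallest valid adjustment set.

{X11, X7}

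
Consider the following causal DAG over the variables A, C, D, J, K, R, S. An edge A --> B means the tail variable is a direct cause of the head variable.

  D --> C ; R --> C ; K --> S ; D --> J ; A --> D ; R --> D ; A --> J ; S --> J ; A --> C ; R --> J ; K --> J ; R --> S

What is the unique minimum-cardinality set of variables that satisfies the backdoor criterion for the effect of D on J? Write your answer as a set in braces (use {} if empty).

Variables eligible for adjustment (non-descendants of D, excluding D and J): {A, K, R, S}.
Backdoor paths from D to J:
  P1: D <- R -> S <- K -> J
  P2: D <- R -> S -> J
  P3: D <- R -> J
  P4: D <- R -> C <- A -> J
  P5: D <- A -> J
  P6: D <- A -> C <- R -> S <- K -> J
  P7: D <- A -> C <- R -> S -> J
  P8: D <- A -> C <- R -> J
The empty set is not sufficient: P2 (D <- R -> S -> J) has no collider blocking it and no conditioned non-collider, so it is open.
Try {A, R}:
  P1: blocked at fork node R ∈ conditioning set.
  P2: blocked at fork node R ∈ conditioning set.
  P3: blocked at fork node R ∈ conditioning set.
  P4: blocked at fork node R ∈ conditioning set.
  P5: blocked at fork node A ∈ conditioning set.
  P6: blocked at fork node A ∈ conditioning set.
  P7: blocked at fork node A ∈ conditioning set.
  P8: blocked at fork node A ∈ conditioning set.
{A, R} contains no descendant of D and blocks every backdoor path.
Every element of {A, R} is needed (dropping A leaves P5 open; dropping R leaves P2 open), so no proper subset is valid.
Among all size-2 subsets of the eligible variables, only {A, R} blocks every backdoor path, so it is the unique smallest valid adjustment set.

{A, R}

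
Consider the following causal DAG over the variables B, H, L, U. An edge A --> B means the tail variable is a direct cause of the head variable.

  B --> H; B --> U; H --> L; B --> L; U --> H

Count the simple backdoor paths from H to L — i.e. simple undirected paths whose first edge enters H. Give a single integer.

A backdoor path from H to L is any simple undirected path whose first edge points into H (i.e. leaves H via a parent).
Parents of H: {B, U}.
Enumerating:
  P1: H <- B -> L
  P2: H <- U <- B -> L
That exhausts the simple backdoor paths. Count: 2.

2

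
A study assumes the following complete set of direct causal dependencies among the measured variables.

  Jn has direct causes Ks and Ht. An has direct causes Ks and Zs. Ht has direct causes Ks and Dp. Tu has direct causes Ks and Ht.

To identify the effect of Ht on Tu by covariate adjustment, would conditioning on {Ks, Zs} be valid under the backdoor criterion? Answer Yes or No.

Yes

Backdoor paths from Ht to Tu (paths whose first edge points into Ht):
  P1: Ht <- Ks -> Tu
Condition 1 (no descendant of Ht in the set): holds — descendants of Ht are {Jn, Tu}; none are in {Ks, Zs}.
Condition 2 (every backdoor path blocked by {Ks, Zs}):
  P1: blocked at fork node Ks ∈ conditioning set.
{Ks, Zs} satisfies the backdoor criterion.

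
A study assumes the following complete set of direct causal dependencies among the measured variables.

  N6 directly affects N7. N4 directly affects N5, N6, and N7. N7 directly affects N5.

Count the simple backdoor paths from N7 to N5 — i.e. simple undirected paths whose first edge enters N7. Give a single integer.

A backdoor path from N7 to N5 is any simple undirected path whose first edge points into N7 (i.e. leaves N7 via a parent).
Parents of N7: {N4, N6}.
Enumerating:
  P1: N7 <- N4 -> N5
  P2: N7 <- N6 <- N4 -> N5
That exhausts the simple backdoor paths. Count: 2.

2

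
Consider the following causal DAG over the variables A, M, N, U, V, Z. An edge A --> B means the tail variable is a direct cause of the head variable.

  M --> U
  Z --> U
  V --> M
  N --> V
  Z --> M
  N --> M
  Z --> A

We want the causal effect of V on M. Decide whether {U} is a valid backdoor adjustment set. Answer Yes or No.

No

Backdoor paths from V to M (paths whose first edge points into V):
  P1: V <- N -> M
Condition 1 (no descendant of V in the set): FAILS — U is a descendant of V.
Condition 2 (every backdoor path blocked by {U}):
  P1: open — no interior node is in the conditioning set.
{U} does not satisfy the backdoor criterion.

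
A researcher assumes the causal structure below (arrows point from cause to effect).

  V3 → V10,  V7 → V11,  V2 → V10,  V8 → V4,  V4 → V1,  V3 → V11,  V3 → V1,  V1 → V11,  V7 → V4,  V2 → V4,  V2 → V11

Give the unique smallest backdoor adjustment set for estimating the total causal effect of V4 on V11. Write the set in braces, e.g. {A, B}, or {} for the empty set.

{V2, V7}

Variables eligible for adjustment (non-descendants of V4, excluding V4 and V11): {V10, V2, V3, V7, V8}.
Backdoor paths from V4 to V11:
  P1: V4 <- V2 -> V10 <- V3 -> V1 -> V11
  P2: V4 <- V2 -> V10 <- V3 -> V11
  P3: V4 <- V2 -> V11
  P4: V4 <- V7 -> V11
The empty set is not sufficient: P3 (V4 <- V2 -> V11) has no collider blocking it and no conditioned non-collider, so it is open.
Try {V2, V7}:
  P1: blocked at fork node V2 ∈ conditioning set.
  P2: blocked at fork node V2 ∈ conditioning set.
  P3: blocked at fork node V2 ∈ conditioning set.
  P4: blocked at fork node V7 ∈ conditioning set.
{V2, V7} contains no descendant of V4 and blocks every backdoor path.
Every element of {V2, V7} is needed (dropping V2 leaves P3 open; dropping V7 leaves P4 open), so no proper subset is valid.
Among all size-2 subsets of the eligible variables, only {V2, V7} blocks every backdoor path, so it is the unique smallest valid adjustment set.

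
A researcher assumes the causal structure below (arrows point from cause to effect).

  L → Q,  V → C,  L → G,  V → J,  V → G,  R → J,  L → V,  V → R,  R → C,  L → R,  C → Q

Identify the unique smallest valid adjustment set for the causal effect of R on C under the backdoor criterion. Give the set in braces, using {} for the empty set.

Variables eligible for adjustment (non-descendants of R, excluding R and C): {G, L, V}.
Backdoor paths from R to C:
  P1: R <- L -> V -> C
  P2: R <- L -> G <- V -> C
  P3: R <- L -> Q <- C
  P4: R <- V <- L -> Q <- C
  P5: R <- V -> G <- L -> Q <- C
  P6: R <- V -> C
The empty set is not sufficient: P1 (R <- L -> V -> C) has no collider blocking it and no conditioned non-collider, so it is open.
Try {V}:
  P1: blocked at chain node V ∈ conditioning set.
  P2: blocked at collider G (neither it nor any descendant is in the conditioning set).
  P3: blocked at collider Q (neither it nor any descendant is in the conditioning set).
  P4: blocked at chain node V ∈ conditioning set.
  P5: blocked at fork node V ∈ conditioning set.
  P6: blocked at fork node V ∈ conditioning set.
{V} contains no descendant of R and blocks every backdoor path.
No other singleton works — e.g. {L} leaves P6 open — so {V} is the unique smallest valid adjustment set.

{V}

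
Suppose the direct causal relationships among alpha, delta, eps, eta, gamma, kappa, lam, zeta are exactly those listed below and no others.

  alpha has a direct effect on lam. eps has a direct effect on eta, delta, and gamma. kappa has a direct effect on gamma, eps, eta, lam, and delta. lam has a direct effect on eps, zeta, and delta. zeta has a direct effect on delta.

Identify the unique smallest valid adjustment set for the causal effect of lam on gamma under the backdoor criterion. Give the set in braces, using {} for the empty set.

Variables eligible for adjustment (non-descendants of lam, excluding lam and gamma): {alpha, kappa}.
Backdoor paths from lam to gamma:
  P1: lam <- kappa -> eps -> gamma
  P2: lam <- kappa -> eta <- eps -> gamma
  P3: lam <- kappa -> gamma
  P4: lam <- kappa -> delta <- eps -> gamma
The empty set is not sufficient: P1 (lam <- kappa -> eps -> gamma) has no collider blocking it and no conditioned non-collider, so it is open.
Try {kappa}:
  P1: blocked at fork node kappa ∈ conditioning set.
  P2: blocked at fork node kappa ∈ conditioning set.
  P3: blocked at fork node kappa ∈ conditioning set.
  P4: blocked at fork node kappa ∈ conditioning set.
{kappa} contains no descendant of lam and blocks every backdoor path.
No other singleton works — e.g. {alpha} leaves P1 open — so {kappa} is the unique smallest valid adjustment set.

{kappa}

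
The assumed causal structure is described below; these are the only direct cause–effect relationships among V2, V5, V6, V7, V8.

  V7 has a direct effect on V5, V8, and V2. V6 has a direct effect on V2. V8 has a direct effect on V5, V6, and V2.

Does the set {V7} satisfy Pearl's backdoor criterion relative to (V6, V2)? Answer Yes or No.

Backdoor paths from V6 to V2 (paths whose first edge points into V6):
  P1: V6 <- V8 <- V7 -> V2
  P2: V6 <- V8 -> V5 <- V7 -> V2
  P3: V6 <- V8 -> V2
Condition 1 (no descendant of V6 in the set): holds — descendants of V6 are {V2}; none are in {V7}.
Condition 2 (every backdoor path blocked by {V7}):
  P1: blocked at fork node V7 ∈ conditioning set.
  P2: blocked at collider V5 (neither it nor any descendant is in the conditioning set).
  P3: open — no interior node is in the conditioning set.
{V7} does not satisfy the backdoor criterion.

No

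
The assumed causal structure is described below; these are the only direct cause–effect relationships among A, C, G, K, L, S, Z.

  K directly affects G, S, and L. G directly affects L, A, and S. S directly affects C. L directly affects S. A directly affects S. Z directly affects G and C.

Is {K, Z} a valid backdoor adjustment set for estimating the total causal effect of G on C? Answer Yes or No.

Yes

Backdoor paths from G to C (paths whose first edge points into G):
  P1: G <- K -> L -> S -> C
  P2: G <- K -> S -> C
  P3: G <- Z -> C
Condition 1 (no descendant of G in the set): holds — descendants of G are {A, C, L, S}; none are in {K, Z}.
Condition 2 (every backdoor path blocked by {K, Z}):
  P1: blocked at fork node K ∈ conditioning set.
  P2: blocked at fork node K ∈ conditioning set.
  P3: blocked at fork node Z ∈ conditioning set.
{K, Z} satisfies the backdoor criterion.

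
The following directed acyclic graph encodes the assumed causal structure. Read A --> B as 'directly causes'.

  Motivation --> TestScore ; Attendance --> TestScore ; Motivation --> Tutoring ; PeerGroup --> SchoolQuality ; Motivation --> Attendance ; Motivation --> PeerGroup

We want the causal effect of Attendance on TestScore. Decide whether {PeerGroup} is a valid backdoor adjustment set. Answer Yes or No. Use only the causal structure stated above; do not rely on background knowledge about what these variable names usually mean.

Backdoor paths from Attendance to TestScore (paths whose first edge points into Attendance):
  P1: Attendance <- Motivation -> TestScore
Condition 1 (no descendant of Attendance in the set): holds — descendants of Attendance are {TestScore}; none are in {PeerGroup}.
Condition 2 (every backdoor path blocked by {PeerGroup}):
  P1: open — no interior node is in the conditioning set.
{PeerGroup} does not satisfy the backdoor criterion.

No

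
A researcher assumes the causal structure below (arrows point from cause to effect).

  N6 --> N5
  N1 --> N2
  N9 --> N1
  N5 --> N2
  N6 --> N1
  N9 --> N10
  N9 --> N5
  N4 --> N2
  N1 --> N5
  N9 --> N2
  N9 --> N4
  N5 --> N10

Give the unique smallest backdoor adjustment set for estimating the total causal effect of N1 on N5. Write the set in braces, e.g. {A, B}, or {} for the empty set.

{N6, N9}

Variables eligible for adjustment (non-descendants of N1, excluding N1 and N5): {N4, N6, N9}.
Backdoor paths from N1 to N5:
  P1: N1 <- N6 -> N5
  P2: N1 <- N9 -> N5
  P3: N1 <- N9 -> N4 -> N2 <- N5
  P4: N1 <- N9 -> N2 <- N5
  P5: N1 <- N9 -> N10 <- N5
The empty set is not sufficient: P1 (N1 <- N6 -> N5) has no collider blocking it and no conditioned non-collider, so it is open.
Try {N6, N9}:
  P1: blocked at fork node N6 ∈ conditioning set.
  P2: blocked at fork node N9 ∈ conditioning set.
  P3: blocked at fork node N9 ∈ conditioning set.
  P4: blocked at fork node N9 ∈ conditioning set.
  P5: blocked at fork node N9 ∈ conditioning set.
{N6, N9} contains no descendant of N1 and blocks every backdoor path.
Every element of {N6, N9} is needed (dropping N6 leaves P1 open; dropping N9 leaves P2 open), so no proper subset is valid.
Among all size-2 subsets of the eligible variables, only {N6, N9} blocks every backdoor path, so it is the unique smallest valid adjustment set.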